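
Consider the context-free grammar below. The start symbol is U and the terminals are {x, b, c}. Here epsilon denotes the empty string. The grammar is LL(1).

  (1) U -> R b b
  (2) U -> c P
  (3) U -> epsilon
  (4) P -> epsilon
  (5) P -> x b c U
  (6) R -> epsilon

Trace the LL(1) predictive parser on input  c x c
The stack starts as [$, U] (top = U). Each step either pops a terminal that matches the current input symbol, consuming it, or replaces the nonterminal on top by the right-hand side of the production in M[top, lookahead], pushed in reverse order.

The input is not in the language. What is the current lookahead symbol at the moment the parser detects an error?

step 1: stack=$ U  input=c x c $  — expand U -> c P
step 2: stack=$ P c  input=c x c $  — match c
step 3: stack=$ P  input=x c $  — expand P -> x b c U
step 4: stack=$ U c b x  input=x c $  — match x
step 5: stack=$ U c b  input=c $  — error: top is terminal b but lookahead is c

c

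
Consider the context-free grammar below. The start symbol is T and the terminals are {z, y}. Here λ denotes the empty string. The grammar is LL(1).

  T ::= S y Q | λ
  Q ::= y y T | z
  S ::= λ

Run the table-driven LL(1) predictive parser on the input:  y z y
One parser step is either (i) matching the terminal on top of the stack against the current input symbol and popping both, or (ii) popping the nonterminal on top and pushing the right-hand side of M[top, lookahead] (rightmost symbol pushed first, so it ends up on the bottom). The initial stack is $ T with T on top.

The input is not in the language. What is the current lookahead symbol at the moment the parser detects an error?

     Stack    Input    Action
  1  $ T      y z y $  expand T ::= S y Q
  2  $ Q y S  y z y $  expand S ::= λ
  3  $ Q y    y z y $  match y
  4  $ Q      z y $    expand Q ::= z
  5  $ z      z y $    match z
  6  $        y $      error: stack empty but input remains

y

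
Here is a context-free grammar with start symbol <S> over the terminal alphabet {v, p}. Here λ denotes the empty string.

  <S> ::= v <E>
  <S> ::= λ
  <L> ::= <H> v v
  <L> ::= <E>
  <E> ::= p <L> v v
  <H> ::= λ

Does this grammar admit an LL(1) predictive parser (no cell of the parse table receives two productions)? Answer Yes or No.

FIRST(<S>) = {λ, v}
FIRST(<L>) = {p, v}
FIRST(<E>) = {p}
FIRST(<H>) = {λ}
FOLLOW(<S>) = {$}
FOLLOW(<L>) = {v}
FOLLOW(<E>) = {$, v}
FOLLOW(<H>) = {v}
Each cell of M receives at most one production.

Yes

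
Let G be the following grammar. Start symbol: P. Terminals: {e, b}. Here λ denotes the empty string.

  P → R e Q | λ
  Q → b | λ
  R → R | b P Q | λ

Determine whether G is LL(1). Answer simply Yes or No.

FIRST(P) = {λ, b, e}
FIRST(Q) = {λ, b}
FIRST(R) = {λ, b}
FOLLOW(P) = {$, b, e}
FOLLOW(Q) = {$, b, e}
FOLLOW(R) = {e}
Cell M[P, b] receives both P → R e Q and P → λ — the grammar is not LL(1).

No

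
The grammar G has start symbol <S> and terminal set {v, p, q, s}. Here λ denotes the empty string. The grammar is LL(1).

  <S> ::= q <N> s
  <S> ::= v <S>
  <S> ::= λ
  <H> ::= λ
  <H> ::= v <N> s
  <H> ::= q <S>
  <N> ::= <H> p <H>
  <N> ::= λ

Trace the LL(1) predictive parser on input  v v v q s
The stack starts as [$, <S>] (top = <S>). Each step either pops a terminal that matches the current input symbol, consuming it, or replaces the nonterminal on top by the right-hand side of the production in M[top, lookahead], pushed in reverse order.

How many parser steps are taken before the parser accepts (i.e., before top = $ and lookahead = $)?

10

step 1: stack=$ <S>  input=v v v q s $  — expand <S> ::= v <S>
step 2: stack=$ <S> v  input=v v v q s $  — match v
step 3: stack=$ <S>  input=v v q s $  — expand <S> ::= v <S>
step 4: stack=$ <S> v  input=v v q s $  — match v
step 5: stack=$ <S>  input=v q s $  — expand <S> ::= v <S>
step 6: stack=$ <S> v  input=v q s $  — match v
step 7: stack=$ <S>  input=q s $  — expand <S> ::= q <N> s
step 8: stack=$ s <N> q  input=q s $  — match q
step 9: stack=$ s <N>  input=s $  — expand <N> ::= λ
step 10: stack=$ s  input=s $  — match s
Accept reached after 10 steps.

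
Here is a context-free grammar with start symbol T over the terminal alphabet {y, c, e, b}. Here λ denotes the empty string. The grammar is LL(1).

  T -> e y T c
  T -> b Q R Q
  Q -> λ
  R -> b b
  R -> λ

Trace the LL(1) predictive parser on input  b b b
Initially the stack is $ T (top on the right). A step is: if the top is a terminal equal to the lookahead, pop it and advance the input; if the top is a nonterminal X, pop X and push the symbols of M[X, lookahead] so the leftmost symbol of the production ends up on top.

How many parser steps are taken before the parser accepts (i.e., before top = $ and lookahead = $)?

7

step 1: stack=$ T  input=b b b $  — expand T -> b Q R Q
step 2: stack=$ Q R Q b  input=b b b $  — match b
step 3: stack=$ Q R Q  input=b b $  — expand Q -> λ
step 4: stack=$ Q R  input=b b $  — expand R -> b b
step 5: stack=$ Q b b  input=b b $  — match b
step 6: stack=$ Q b  input=b $  — match b
step 7: stack=$ Q  input=$  — expand Q -> λ
Accept reached after 7 steps.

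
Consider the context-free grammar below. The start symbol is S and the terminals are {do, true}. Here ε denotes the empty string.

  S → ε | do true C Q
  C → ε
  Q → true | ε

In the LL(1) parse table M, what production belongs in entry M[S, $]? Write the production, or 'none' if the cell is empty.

FIRST(S): from S→ε we get {ε}; from S→do true C Q we get {do}. So FIRST(S) = {ε, do}.
FIRST(C): from C→ε we get {ε}. So FIRST(C) = {ε}.
FIRST(Q): from Q→true we get {true}; from Q→ε we get {ε}. So FIRST(Q) = {ε, true}.
FOLLOW(S) includes $ since S is the start symbol.
FOLLOW(S): S appears on no right-hand side. Thus FOLLOW(S) = {$}.
For S → ε: FIRST(ε) = {ε}, so it goes in M[S, t] for t ∈ {}; since ε ∈ FIRST, also for every t ∈ FOLLOW(S) = {$}.
For S → do true C Q: FIRST(do true C Q) = {do}, so it goes in M[S, t] for t ∈ {do}.

S → ε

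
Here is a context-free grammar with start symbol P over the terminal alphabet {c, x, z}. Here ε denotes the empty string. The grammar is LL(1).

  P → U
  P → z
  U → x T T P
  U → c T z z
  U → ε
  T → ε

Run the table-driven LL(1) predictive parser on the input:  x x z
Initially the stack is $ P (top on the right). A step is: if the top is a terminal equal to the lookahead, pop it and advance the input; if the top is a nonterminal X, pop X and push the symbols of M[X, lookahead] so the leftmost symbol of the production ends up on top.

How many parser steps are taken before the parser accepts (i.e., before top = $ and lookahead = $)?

12

      Stack      Input    Action
   1  $ P        x x z $  expand P → U
   2  $ U        x x z $  expand U → x T T P
   3  $ P T T x  x x z $  match x
   4  $ P T T    x z $    expand T → ε
   5  $ P T      x z $    expand T → ε
   6  $ P        x z $    expand P → U
   7  $ U        x z $    expand U → x T T P
   8  $ P T T x  x z $    match x
   9  $ P T T    z $      expand T → ε
  10  $ P T      z $      expand T → ε
  11  $ P        z $      expand P → z
  12  $ z        z $      match z
Accept reached after 12 steps.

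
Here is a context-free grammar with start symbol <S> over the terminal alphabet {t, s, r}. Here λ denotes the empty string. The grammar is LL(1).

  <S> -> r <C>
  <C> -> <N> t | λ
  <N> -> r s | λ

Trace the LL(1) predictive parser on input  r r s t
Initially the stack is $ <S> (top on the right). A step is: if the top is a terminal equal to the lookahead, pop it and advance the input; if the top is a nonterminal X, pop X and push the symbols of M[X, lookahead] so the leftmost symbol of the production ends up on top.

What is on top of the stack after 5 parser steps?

     Stack    Input      Action
  1  $ <S>    r r s t $  expand <S> -> r <C>
  2  $ <C> r  r r s t $  match r
  3  $ <C>    r s t $    expand <C> -> <N> t
  4  $ t <N>  r s t $    expand <N> -> r s
  5  $ t s r  r s t $    match r
Stack after step 5: $ t s (top = s).

s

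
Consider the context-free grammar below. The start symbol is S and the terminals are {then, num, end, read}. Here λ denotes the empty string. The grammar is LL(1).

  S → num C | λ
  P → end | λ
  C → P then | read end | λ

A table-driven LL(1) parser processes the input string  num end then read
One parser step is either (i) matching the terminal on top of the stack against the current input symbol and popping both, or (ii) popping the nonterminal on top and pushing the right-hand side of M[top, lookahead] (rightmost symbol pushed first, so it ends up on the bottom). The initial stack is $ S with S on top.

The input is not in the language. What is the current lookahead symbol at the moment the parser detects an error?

step 1: stack=$ S  input=num end then read $  — expand S → num C
step 2: stack=$ C num  input=num end then read $  — match num
step 3: stack=$ C  input=end then read $  — expand C → P then
step 4: stack=$ then P  input=end then read $  — expand P → end
step 5: stack=$ then end  input=end then read $  — match end
step 6: stack=$ then  input=then read $  — match then
step 7: stack=$  input=read $  — error: stack empty but input remains

read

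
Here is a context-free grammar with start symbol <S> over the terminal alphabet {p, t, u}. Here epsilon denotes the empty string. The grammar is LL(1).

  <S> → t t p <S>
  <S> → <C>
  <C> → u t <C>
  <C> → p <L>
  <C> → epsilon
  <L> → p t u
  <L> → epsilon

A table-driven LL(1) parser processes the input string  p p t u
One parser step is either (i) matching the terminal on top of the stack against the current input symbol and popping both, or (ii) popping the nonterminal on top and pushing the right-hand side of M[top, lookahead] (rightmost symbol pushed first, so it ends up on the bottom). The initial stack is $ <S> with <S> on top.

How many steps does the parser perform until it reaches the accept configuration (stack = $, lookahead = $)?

7

     Stack    Input      Action
  1  $ <S>    p p t u $  expand <S> → <C>
  2  $ <C>    p p t u $  expand <C> → p <L>
  3  $ <L> p  p p t u $  match p
  4  $ <L>    p t u $    expand <L> → p t u
  5  $ u t p  p t u $    match p
  6  $ u t    t u $      match t
  7  $ u      u $        match u
Accept reached after 7 steps.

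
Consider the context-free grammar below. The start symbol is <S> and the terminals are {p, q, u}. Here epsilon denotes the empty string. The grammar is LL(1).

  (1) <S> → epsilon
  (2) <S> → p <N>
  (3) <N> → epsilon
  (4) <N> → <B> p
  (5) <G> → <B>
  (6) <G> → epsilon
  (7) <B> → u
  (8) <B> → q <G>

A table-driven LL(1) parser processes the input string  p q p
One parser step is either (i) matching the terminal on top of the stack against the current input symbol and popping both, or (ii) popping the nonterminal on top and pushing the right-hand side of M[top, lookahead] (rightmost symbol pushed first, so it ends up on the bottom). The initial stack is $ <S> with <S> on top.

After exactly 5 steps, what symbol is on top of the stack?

<G>

step 1: stack=$ <S>  input=p q p $  — expand <S> → p <N>
step 2: stack=$ <N> p  input=p q p $  — match p
step 3: stack=$ <N>  input=q p $  — expand <N> → <B> p
step 4: stack=$ p <B>  input=q p $  — expand <B> → q <G>
step 5: stack=$ p <G> q  input=q p $  — match q
Stack after step 5: $ p <G> (top = <G>).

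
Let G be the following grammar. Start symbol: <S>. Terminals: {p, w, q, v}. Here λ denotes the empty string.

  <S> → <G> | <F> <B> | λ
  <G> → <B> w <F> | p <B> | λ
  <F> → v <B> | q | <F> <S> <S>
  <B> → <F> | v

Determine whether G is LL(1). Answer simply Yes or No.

FIRST(<S>) = {λ, p, q, v}
FIRST(<G>) = {λ, p, q, v}
FIRST(<F>) = {q, v}
FIRST(<B>) = {q, v}
FOLLOW(<S>) = {$, p, q, v, w}
FOLLOW(<G>) = {$, p, q, v, w}
FOLLOW(<F>) = {$, p, q, v, w}
FOLLOW(<B>) = {$, p, q, v, w}
Cell M[<B>, v] receives both <B> → <F> and <B> → v — the grammar is not LL(1).

No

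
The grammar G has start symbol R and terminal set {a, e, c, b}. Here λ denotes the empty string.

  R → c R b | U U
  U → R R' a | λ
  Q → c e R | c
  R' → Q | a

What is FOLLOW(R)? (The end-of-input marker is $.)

{$, a, b, c}

FIRST(Q): from Q→c e R we get {c}; from Q→c we get {c}. So FIRST(Q) = {c}.
FIRST(R'): from R'→Q we get {c}; from R'→a we get {a}. So FIRST(R') = {a, c}.
FIRST(R): from R→c R b we get {c}; from R→U U we get {λ, a, c}. So FIRST(R) = {λ, a, c}.
FIRST(U): from U→R R' a we get {a, c}; from U→λ we get {λ}. So FIRST(U) = {λ, a, c}.
FOLLOW(R) includes $ since R is the start symbol.
FOLLOW(R'): in U→R R' a, R' is followed by a with FIRST {a}. Thus FOLLOW(R') = {a}.
FOLLOW(Q): in R'→Q, the suffix after Q is empty, so FOLLOW(Q) ⊇ FOLLOW(R') = {a}. Thus FOLLOW(Q) = {a}.
FOLLOW(R): in R→c R b, R is followed by b with FIRST {b}; in U→R R' a, R is followed by R' a with FIRST {a, c}; in Q→c e R, the suffix after R is empty, so FOLLOW(R) ⊇ FOLLOW(Q) = {a}. Thus FOLLOW(R) = {$, a, b, c}.
FOLLOW(U): in R→U U (occurrence 1), U is followed by U with FIRST {λ, a, c}; in R→U U (occurrence 1), the suffix after U is nullable, so FOLLOW(U) ⊇ FOLLOW(R) = {$, a, b, c}; in R→U U (occurrence 2), the suffix after U is empty, so FOLLOW(U) ⊇ FOLLOW(R) = {$, a, b, c}. Thus FOLLOW(U) = {$, a, b, c}.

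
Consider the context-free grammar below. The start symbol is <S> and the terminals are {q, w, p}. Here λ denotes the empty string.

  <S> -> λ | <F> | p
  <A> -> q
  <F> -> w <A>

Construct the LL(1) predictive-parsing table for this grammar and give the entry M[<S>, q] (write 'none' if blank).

FIRST(<A>): from <A>->q we get {q}. So FIRST(<A>) = {q}.
FIRST(<F>): from <F>->w <A> we get {w}. So FIRST(<F>) = {w}.
FIRST(<S>): from <S>->λ we get {λ}; from <S>-><F> we get {w}; from <S>->p we get {p}. So FIRST(<S>) = {λ, p, w}.
FOLLOW(<S>) includes $ since <S> is the start symbol.
FOLLOW(<S>): <S> appears on no right-hand side. Thus FOLLOW(<S>) = {$}.
For <S> -> λ: FIRST(λ) = {λ}, so it goes in M[<S>, t] for t ∈ {}; since λ ∈ FIRST, also for every t ∈ FOLLOW(<S>) = {$}.
For <S> -> <F>: FIRST(<F>) = {w}, so it goes in M[<S>, t] for t ∈ {w}.
For <S> -> p: FIRST(p) = {p}, so it goes in M[<S>, t] for t ∈ {p}.
None of these place a production in M[<S>, q].

none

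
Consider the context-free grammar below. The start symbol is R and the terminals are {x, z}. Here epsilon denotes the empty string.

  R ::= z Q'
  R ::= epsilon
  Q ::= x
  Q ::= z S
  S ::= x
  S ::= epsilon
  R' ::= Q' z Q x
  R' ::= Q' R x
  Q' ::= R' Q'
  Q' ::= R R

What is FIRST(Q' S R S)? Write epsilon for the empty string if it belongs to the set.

FIRST(R) = {epsilon, z}
FIRST(Q) = {x, z}
FIRST(S) = {epsilon, x}
FIRST(R') = {x, z}  (via Q' z Q x, Q' R x)
FIRST(Q') = {epsilon, x, z}  (via R' Q', R R)
FIRST(Q' S R S): take FIRST of each symbol in turn, carrying on past any symbol whose FIRST contains epsilon; result {epsilon, x, z}.

{epsilon, x, z}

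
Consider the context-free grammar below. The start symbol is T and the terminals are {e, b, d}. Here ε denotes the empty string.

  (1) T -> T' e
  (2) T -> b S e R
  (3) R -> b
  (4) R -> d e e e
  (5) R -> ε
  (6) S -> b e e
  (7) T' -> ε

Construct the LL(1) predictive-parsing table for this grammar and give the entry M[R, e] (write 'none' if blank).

none

FIRST(R) = {ε, b, d}
FIRST(S) = {b}
FIRST(T') = {ε}
FIRST(T) = {b, e}  (via T' e)
FOLLOW(T) includes $ since T is the start symbol.
FOLLOW(T): T appears on no right-hand side. Thus FOLLOW(T) = {$}.
FOLLOW(R): in T->b S e R, the suffix after R is empty, so FOLLOW(R) ⊇ FOLLOW(T) = {$}. Thus FOLLOW(R) = {$}.
For R -> b: FIRST(b) = {b}, so it goes in M[R, t] for t ∈ {b}.
For R -> d e e e: FIRST(d e e e) = {d}, so it goes in M[R, t] for t ∈ {d}.
For R -> ε: FIRST(ε) = {ε}, so it goes in M[R, t] for t ∈ {}; since ε ∈ FIRST, also for every t ∈ FOLLOW(R) = {$}.
None of these place a production in M[R, e].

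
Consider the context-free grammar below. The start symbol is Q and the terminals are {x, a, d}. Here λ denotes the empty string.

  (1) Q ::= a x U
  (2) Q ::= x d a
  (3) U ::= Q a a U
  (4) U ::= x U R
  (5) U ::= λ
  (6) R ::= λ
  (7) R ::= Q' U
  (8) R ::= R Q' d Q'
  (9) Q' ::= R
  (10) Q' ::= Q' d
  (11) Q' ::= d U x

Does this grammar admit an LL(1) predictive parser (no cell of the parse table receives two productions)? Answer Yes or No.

FIRST(Q) = {a, x}
FIRST(U) = {λ, a, x}
FIRST(R) = {λ, a, d, x}
FIRST(Q') = {λ, a, d, x}
FOLLOW(Q) = {$, a}
FOLLOW(U) = {$, a, d, x}
FOLLOW(R) = {$, a, d, x}
FOLLOW(Q') = {$, a, d, x}
Cell M[Q', a] receives both Q' ::= R and Q' ::= Q' d — the grammar is not LL(1).

No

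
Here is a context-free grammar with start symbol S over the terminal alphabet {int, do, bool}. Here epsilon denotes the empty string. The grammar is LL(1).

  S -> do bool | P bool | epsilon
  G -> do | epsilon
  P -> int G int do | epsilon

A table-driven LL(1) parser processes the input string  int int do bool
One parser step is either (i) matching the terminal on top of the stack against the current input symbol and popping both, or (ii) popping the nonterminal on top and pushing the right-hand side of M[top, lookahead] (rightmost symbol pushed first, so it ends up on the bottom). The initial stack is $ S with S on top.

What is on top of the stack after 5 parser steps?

do

step 1: stack=$ S  input=int int do bool $  — expand S -> P bool
step 2: stack=$ bool P  input=int int do bool $  — expand P -> int G int do
step 3: stack=$ bool do int G int  input=int int do bool $  — match int
step 4: stack=$ bool do int G  input=int do bool $  — expand G -> epsilon
step 5: stack=$ bool do int  input=int do bool $  — match int
Stack after step 5: $ bool do (top = do).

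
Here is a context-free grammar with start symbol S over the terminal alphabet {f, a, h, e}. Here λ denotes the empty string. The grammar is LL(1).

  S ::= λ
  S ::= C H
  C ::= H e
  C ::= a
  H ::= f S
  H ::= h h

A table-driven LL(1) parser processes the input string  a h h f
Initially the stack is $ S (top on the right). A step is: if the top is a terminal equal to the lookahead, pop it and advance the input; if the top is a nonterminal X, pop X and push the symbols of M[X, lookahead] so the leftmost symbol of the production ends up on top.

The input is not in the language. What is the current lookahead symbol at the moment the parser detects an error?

f

     Stack  Input      Action
  1  $ S    a h h f $  expand S ::= C H
  2  $ H C  a h h f $  expand C ::= a
  3  $ H a  a h h f $  match a
  4  $ H    h h f $    expand H ::= h h
  5  $ h h  h h f $    match h
  6  $ h    h f $      match h
  7  $      f $        error: stack empty but input remains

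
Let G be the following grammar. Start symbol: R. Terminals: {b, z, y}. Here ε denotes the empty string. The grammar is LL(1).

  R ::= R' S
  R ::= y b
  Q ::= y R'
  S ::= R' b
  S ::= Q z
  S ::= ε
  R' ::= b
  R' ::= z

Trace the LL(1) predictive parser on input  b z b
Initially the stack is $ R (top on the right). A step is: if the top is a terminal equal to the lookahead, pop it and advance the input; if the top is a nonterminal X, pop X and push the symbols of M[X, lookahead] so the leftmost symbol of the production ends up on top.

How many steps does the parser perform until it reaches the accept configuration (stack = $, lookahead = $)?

     Stack   Input    Action
  1  $ R     b z b $  expand R ::= R' S
  2  $ S R'  b z b $  expand R' ::= b
  3  $ S b   b z b $  match b
  4  $ S     z b $    expand S ::= R' b
  5  $ b R'  z b $    expand R' ::= z
  6  $ b z   z b $    match z
  7  $ b     b $      match b
Accept reached after 7 steps.

7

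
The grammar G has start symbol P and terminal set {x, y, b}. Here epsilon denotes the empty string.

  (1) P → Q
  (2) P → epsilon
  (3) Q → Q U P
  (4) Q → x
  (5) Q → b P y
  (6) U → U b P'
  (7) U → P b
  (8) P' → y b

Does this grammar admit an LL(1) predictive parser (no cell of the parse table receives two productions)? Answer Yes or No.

No

FIRST(P) = {epsilon, b, x}
FIRST(Q) = {b, x}
FIRST(U) = {b, x}
FIRST(P') = {y}
FOLLOW(P) = {$, b, x, y}
FOLLOW(Q) = {$, b, x, y}
FOLLOW(U) = {$, b, x, y}
FOLLOW(P') = {$, b, x, y}
Cell M[P, b] receives both P → Q and P → epsilon — the grammar is not LL(1).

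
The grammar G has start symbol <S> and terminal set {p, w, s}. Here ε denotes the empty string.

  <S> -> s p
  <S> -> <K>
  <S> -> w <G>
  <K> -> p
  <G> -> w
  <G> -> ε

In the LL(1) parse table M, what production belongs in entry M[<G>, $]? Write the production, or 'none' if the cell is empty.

<G> -> ε

FIRST(<K>) = {p}
FIRST(<G>) = {ε, w}
FIRST(<S>) = {p, s, w}  (via <K>)
FOLLOW(<S>) includes $ since <S> is the start symbol.
FOLLOW(<S>): <S> appears on no right-hand side. Thus FOLLOW(<S>) = {$}.
FOLLOW(<G>): in <S>->w <G>, the suffix after <G> is empty, so FOLLOW(<G>) ⊇ FOLLOW(<S>) = {$}. Thus FOLLOW(<G>) = {$}.
For <G> -> w: FIRST(w) = {w}, so it goes in M[<G>, t] for t ∈ {w}.
For <G> -> ε: FIRST(ε) = {ε}, so it goes in M[<G>, t] for t ∈ {}; since ε ∈ FIRST, also for every t ∈ FOLLOW(<G>) = {$}.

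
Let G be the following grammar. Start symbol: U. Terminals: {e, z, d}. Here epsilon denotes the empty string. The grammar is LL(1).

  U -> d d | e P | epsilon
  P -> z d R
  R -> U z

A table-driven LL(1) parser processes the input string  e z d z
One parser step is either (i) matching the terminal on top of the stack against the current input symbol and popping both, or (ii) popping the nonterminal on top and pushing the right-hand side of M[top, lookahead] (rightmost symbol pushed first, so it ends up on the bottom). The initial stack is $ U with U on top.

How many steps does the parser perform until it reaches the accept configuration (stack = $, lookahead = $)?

8

step 1: stack=$ U  input=e z d z $  — expand U -> e P
step 2: stack=$ P e  input=e z d z $  — match e
step 3: stack=$ P  input=z d z $  — expand P -> z d R
step 4: stack=$ R d z  input=z d z $  — match z
step 5: stack=$ R d  input=d z $  — match d
step 6: stack=$ R  input=z $  — expand R -> U z
step 7: stack=$ z U  input=z $  — expand U -> epsilon
step 8: stack=$ z  input=z $  — match z
Accept reached after 8 steps.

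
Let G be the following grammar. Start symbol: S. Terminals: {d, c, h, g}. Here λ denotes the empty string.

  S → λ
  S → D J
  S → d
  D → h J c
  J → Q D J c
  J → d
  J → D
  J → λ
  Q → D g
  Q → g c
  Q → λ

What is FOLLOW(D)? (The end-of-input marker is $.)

FIRST(D): from D→h J c we get {h}. So FIRST(D) = {h}.
FIRST(S): from S→λ we get {λ}; from S→D J we get {h}; from S→d we get {d}. So FIRST(S) = {λ, d, h}.
FIRST(Q): from Q→D g we get {h}; from Q→g c we get {g}; from Q→λ we get {λ}. So FIRST(Q) = {λ, g, h}.
FIRST(J): from J→Q D J c we get {g, h}; from J→d we get {d}; from J→D we get {h}; from J→λ we get {λ}. So FIRST(J) = {λ, d, g, h}.
FOLLOW(S) includes $ since S is the start symbol.
FOLLOW(S): S appears on no right-hand side. Thus FOLLOW(S) = {$}.
FOLLOW(J): in S→D J, the suffix after J is empty, so FOLLOW(J) ⊇ FOLLOW(S) = {$}; in D→h J c, J is followed by c with FIRST {c}; in J→Q D J c, J is followed by c with FIRST {c}. Thus FOLLOW(J) = {$, c}.
FOLLOW(D): in S→D J, D is followed by J with FIRST {λ, d, g, h}; in S→D J, the suffix after D is nullable, so FOLLOW(D) ⊇ FOLLOW(S) = {$}; in J→Q D J c, D is followed by J c with FIRST {c, d, g, h}; in J→D, the suffix after D is empty, so FOLLOW(D) ⊇ FOLLOW(J) = {$, c}; in Q→D g, D is followed by g with FIRST {g}. Thus FOLLOW(D) = {$, c, d, g, h}.
FOLLOW(Q): in J→Q D J c, Q is followed by D J c with FIRST {h}. Thus FOLLOW(Q) = {h}.

{$, c, d, g, h}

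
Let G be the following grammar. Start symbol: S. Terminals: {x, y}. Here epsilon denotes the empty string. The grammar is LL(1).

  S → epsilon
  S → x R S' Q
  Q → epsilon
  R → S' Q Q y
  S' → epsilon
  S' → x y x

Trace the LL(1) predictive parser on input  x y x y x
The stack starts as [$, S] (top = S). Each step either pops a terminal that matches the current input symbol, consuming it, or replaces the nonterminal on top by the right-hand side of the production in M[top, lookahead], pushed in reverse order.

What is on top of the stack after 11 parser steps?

Q

      Stack            Input        Action
   1  $ S              x y x y x $  expand S → x R S' Q
   2  $ Q S' R x       x y x y x $  match x
   3  $ Q S' R         y x y x $    expand R → S' Q Q y
   4  $ Q S' y Q Q S'  y x y x $    expand S' → epsilon
   5  $ Q S' y Q Q     y x y x $    expand Q → epsilon
   6  $ Q S' y Q       y x y x $    expand Q → epsilon
   7  $ Q S' y         y x y x $    match y
   8  $ Q S'           x y x $      expand S' → x y x
   9  $ Q x y x        x y x $      match x
  10  $ Q x y          y x $        match y
  11  $ Q x            x $          match x
Stack after step 11: $ Q (top = Q).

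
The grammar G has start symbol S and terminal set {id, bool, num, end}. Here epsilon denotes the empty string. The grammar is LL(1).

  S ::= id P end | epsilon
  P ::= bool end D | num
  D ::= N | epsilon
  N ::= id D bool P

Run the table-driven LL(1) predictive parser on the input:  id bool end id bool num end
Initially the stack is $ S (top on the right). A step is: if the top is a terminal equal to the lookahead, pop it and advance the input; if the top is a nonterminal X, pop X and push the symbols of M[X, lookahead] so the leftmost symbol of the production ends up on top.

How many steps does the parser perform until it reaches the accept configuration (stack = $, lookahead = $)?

13

      Stack              Input                          Action
   1  $ S                id bool end id bool num end $  expand S ::= id P end
   2  $ end P id         id bool end id bool num end $  match id
   3  $ end P            bool end id bool num end $     expand P ::= bool end D
   4  $ end D end bool   bool end id bool num end $     match bool
   5  $ end D end        end id bool num end $          match end
   6  $ end D            id bool num end $              expand D ::= N
   7  $ end N            id bool num end $              expand N ::= id D bool P
   8  $ end P bool D id  id bool num end $              match id
   9  $ end P bool D     bool num end $                 expand D ::= epsilon
  10  $ end P bool       bool num end $                 match bool
  11  $ end P            num end $                      expand P ::= num
  12  $ end num          num end $                      match num
  13  $ end              end $                          match end
Accept reached after 13 steps.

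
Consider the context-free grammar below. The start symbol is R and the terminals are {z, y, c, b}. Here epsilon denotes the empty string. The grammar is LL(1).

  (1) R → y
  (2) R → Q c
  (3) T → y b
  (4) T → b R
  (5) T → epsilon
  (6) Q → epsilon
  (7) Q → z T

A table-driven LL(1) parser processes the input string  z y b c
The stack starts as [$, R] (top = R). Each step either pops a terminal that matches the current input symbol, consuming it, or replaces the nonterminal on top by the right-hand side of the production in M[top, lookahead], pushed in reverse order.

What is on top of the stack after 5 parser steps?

step 1: stack=$ R  input=z y b c $  — expand R → Q c
step 2: stack=$ c Q  input=z y b c $  — expand Q → z T
step 3: stack=$ c T z  input=z y b c $  — match z
step 4: stack=$ c T  input=y b c $  — expand T → y b
step 5: stack=$ c b y  input=y b c $  — match y
Stack after step 5: $ c b (top = b).

b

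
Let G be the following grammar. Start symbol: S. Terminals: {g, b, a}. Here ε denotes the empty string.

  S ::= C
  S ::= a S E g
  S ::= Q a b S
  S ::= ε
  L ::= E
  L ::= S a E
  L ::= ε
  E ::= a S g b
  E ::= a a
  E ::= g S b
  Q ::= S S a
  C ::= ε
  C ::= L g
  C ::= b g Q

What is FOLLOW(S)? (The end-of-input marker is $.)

{$, a, b, g}

FIRST(E) = {a, g}
FIRST(S) = {ε, a, b, g}  (via C, Q a b S)
FIRST(L) = {ε, a, b, g}  (via E, S a E)
FIRST(Q) = {a, b, g}  (via S S a)
FIRST(C) = {ε, a, b, g}  (via L g)
FOLLOW(S) includes $ since S is the start symbol.
FOLLOW(S): in S::=a S E g, S is followed by E g with FIRST {a, g}; in S::=Q a b S, the suffix after S is empty (adds nothing new); in L::=S a E, S is followed by a E with FIRST {a}; in E::=a S g b, S is followed by g b with FIRST {g}; in E::=g S b, S is followed by b with FIRST {b}; in Q::=S S a (occurrence 1), S is followed by S a with FIRST {a, b, g}; in Q::=S S a (occurrence 2), S is followed by a with FIRST {a}. Thus FOLLOW(S) = {$, a, b, g}.
FOLLOW(L): in C::=L g, L is followed by g with FIRST {g}. Thus FOLLOW(L) = {g}.
FOLLOW(E): in S::=a S E g, E is followed by g with FIRST {g}; in L::=E, the suffix after E is empty, so FOLLOW(E) ⊇ FOLLOW(L) = {g}; in L::=S a E, the suffix after E is empty, so FOLLOW(E) ⊇ FOLLOW(L) = {g}. Thus FOLLOW(E) = {g}.
FOLLOW(C): in S::=C, the suffix after C is empty, so FOLLOW(C) ⊇ FOLLOW(S) = {$, a, b, g}. Thus FOLLOW(C) = {$, a, b, g}.
FOLLOW(Q): in S::=Q a b S, Q is followed by a b S with FIRST {a}; in C::=b g Q, the suffix after Q is empty, so FOLLOW(Q) ⊇ FOLLOW(C) = {$, a, b, g}. Thus FOLLOW(Q) = {$, a, b, g}.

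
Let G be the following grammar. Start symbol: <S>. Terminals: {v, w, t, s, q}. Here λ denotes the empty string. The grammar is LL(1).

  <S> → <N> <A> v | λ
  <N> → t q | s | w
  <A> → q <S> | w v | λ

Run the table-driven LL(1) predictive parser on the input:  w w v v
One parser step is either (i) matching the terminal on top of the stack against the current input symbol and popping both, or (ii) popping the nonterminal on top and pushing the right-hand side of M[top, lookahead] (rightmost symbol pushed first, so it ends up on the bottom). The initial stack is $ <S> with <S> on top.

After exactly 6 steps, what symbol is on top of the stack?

v

     Stack        Input      Action
  1  $ <S>        w w v v $  expand <S> → <N> <A> v
  2  $ v <A> <N>  w w v v $  expand <N> → w
  3  $ v <A> w    w w v v $  match w
  4  $ v <A>      w v v $    expand <A> → w v
  5  $ v v w      w v v $    match w
  6  $ v v        v v $      match v
Stack after step 6: $ v (top = v).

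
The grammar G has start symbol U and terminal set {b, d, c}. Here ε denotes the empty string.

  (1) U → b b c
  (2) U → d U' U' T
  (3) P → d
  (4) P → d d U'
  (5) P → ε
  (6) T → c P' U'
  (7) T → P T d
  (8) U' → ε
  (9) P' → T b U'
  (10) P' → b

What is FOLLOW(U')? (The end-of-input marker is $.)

FIRST(U): from U→b b c we get {b}; from U→d U' U' T we get {d}. So FIRST(U) = {b, d}.
FIRST(P): from P→d we get {d}; from P→d d U' we get {d}; from P→ε we get {ε}. So FIRST(P) = {ε, d}.
FIRST(U'): from U'→ε we get {ε}. So FIRST(U') = {ε}.
FIRST(T): from T→c P' U' we get {c}; from T→P T d we get {c, d}. So FIRST(T) = {c, d}.
FIRST(P'): from P'→T b U' we get {c, d}; from P'→b we get {b}. So FIRST(P') = {b, c, d}.
FOLLOW(U) includes $ since U is the start symbol.
FOLLOW(U): U appears on no right-hand side. Thus FOLLOW(U) = {$}.
FOLLOW(P): in T→P T d, P is followed by T d with FIRST {c, d}. Thus FOLLOW(P) = {c, d}.
FOLLOW(T): in U→d U' U' T, the suffix after T is empty, so FOLLOW(T) ⊇ FOLLOW(U) = {$}; in T→P T d, T is followed by d with FIRST {d}; in P'→T b U', T is followed by b U' with FIRST {b}. Thus FOLLOW(T) = {$, b, d}.
FOLLOW(P'): in T→c P' U', P' is followed by U' with FIRST {ε}; in T→c P' U', the suffix after P' is nullable, so FOLLOW(P') ⊇ FOLLOW(T) = {$, b, d}. Thus FOLLOW(P') = {$, b, d}.
FOLLOW(U'): in U→d U' U' T (occurrence 1), U' is followed by U' T with FIRST {c, d}; in U→d U' U' T (occurrence 2), U' is followed by T with FIRST {c, d}; in P→d d U', the suffix after U' is empty, so FOLLOW(U') ⊇ FOLLOW(P) = {c, d}; in T→c P' U', the suffix after U' is empty, so FOLLOW(U') ⊇ FOLLOW(T) = {$, b, d}; in P'→T b U', the suffix after U' is empty, so FOLLOW(U') ⊇ FOLLOW(P') = {$, b, d}. Thus FOLLOW(U') = {$, b, c, d}.

{$, b, c, d}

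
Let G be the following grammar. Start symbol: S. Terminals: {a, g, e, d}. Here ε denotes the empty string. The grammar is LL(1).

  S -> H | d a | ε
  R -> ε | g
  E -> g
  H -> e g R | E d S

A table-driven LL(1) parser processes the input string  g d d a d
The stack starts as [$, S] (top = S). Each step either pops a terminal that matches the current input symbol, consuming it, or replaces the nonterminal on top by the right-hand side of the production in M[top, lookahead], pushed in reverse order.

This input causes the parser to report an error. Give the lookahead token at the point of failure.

d

     Stack    Input        Action
  1  $ S      g d d a d $  expand S -> H
  2  $ H      g d d a d $  expand H -> E d S
  3  $ S d E  g d d a d $  expand E -> g
  4  $ S d g  g d d a d $  match g
  5  $ S d    d d a d $    match d
  6  $ S      d a d $      expand S -> d a
  7  $ a d    d a d $      match d
  8  $ a      a d $        match a
  9  $        d $          error: stack empty but input remains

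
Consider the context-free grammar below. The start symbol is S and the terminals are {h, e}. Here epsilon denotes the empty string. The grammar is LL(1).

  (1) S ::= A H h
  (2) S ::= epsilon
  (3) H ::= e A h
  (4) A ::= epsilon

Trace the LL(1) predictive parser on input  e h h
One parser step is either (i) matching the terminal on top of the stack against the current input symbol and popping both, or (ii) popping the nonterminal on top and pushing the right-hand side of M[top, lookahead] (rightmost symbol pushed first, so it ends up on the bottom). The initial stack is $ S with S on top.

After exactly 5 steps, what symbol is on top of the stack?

h

     Stack      Input    Action
  1  $ S        e h h $  expand S ::= A H h
  2  $ h H A    e h h $  expand A ::= epsilon
  3  $ h H      e h h $  expand H ::= e A h
  4  $ h h A e  e h h $  match e
  5  $ h h A    h h $    expand A ::= epsilon
Stack after step 5: $ h h (top = h).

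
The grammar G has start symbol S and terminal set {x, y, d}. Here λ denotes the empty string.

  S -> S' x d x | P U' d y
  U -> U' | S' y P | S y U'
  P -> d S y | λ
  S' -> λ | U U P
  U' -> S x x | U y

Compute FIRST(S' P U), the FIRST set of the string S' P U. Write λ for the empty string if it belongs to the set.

{d, x, y}

FIRST(P): from P->d S y we get {d}; from P->λ we get {λ}. So FIRST(P) = {λ, d}.
FIRST(S): from S->S' x d x we get {d, x, y}; from S->P U' d y we get {d, x, y}. So FIRST(S) = {d, x, y}.
FIRST(U): from U->U' we get {d, x, y}; from U->S' y P we get {d, x, y}; from U->S y U' we get {d, x, y}. So FIRST(U) = {d, x, y}.
FIRST(S'): from S'->λ we get {λ}; from S'->U U P we get {d, x, y}. So FIRST(S') = {λ, d, x, y}.
FIRST(U'): from U'->S x x we get {d, x, y}; from U'->U y we get {d, x, y}. So FIRST(U') = {d, x, y}.
FIRST(S' P U): take FIRST of each symbol in turn, carrying on past any symbol whose FIRST contains λ; result {d, x, y}.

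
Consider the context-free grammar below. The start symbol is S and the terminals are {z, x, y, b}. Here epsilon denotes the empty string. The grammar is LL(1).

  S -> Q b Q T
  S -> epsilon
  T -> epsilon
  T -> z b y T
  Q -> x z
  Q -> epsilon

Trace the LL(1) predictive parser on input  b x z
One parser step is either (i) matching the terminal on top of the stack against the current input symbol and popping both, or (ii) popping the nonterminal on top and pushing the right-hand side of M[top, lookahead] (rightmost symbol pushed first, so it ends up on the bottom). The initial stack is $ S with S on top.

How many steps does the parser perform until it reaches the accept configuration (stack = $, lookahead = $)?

step 1: stack=$ S  input=b x z $  — expand S -> Q b Q T
step 2: stack=$ T Q b Q  input=b x z $  — expand Q -> epsilon
step 3: stack=$ T Q b  input=b x z $  — match b
step 4: stack=$ T Q  input=x z $  — expand Q -> x z
step 5: stack=$ T z x  input=x z $  — match x
step 6: stack=$ T z  input=z $  — match z
step 7: stack=$ T  input=$  — expand T -> epsilon
Accept reached after 7 steps.

7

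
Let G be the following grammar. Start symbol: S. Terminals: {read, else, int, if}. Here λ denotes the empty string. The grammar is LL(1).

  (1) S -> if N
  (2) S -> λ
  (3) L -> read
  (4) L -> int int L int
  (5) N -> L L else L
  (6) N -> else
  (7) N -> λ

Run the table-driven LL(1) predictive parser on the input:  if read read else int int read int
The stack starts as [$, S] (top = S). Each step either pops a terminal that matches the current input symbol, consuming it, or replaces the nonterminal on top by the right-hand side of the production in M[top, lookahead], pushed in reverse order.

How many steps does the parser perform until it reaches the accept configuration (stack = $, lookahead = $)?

14

step 1: stack=$ S  input=if read read else int int read int $  — expand S -> if N
step 2: stack=$ N if  input=if read read else int int read int $  — match if
step 3: stack=$ N  input=read read else int int read int $  — expand N -> L L else L
step 4: stack=$ L else L L  input=read read else int int read int $  — expand L -> read
step 5: stack=$ L else L read  input=read read else int int read int $  — match read
step 6: stack=$ L else L  input=read else int int read int $  — expand L -> read
step 7: stack=$ L else read  input=read else int int read int $  — match read
step 8: stack=$ L else  input=else int int read int $  — match else
step 9: stack=$ L  input=int int read int $  — expand L -> int int L int
step 10: stack=$ int L int int  input=int int read int $  — match int
step 11: stack=$ int L int  input=int read int $  — match int
step 12: stack=$ int L  input=read int $  — expand L -> read
step 13: stack=$ int read  input=read int $  — match read
step 14: stack=$ int  input=int $  — match int
Accept reached after 14 steps.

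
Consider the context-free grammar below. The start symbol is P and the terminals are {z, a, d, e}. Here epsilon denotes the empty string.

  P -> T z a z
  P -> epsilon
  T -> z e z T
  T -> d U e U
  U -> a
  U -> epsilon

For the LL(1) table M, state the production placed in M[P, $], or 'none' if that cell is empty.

P -> epsilon

FIRST(T) = {d, z}
FIRST(U) = {epsilon, a}
FIRST(P) = {epsilon, d, z}  (via T z a z)
FOLLOW(P) includes $ since P is the start symbol.
FOLLOW(P): P appears on no right-hand side. Thus FOLLOW(P) = {$}.
For P -> T z a z: FIRST(T z a z) = {d, z}, so it goes in M[P, t] for t ∈ {d, z}.
For P -> epsilon: FIRST(epsilon) = {epsilon}, so it goes in M[P, t] for t ∈ {}; since epsilon ∈ FIRST, also for every t ∈ FOLLOW(P) = {$}.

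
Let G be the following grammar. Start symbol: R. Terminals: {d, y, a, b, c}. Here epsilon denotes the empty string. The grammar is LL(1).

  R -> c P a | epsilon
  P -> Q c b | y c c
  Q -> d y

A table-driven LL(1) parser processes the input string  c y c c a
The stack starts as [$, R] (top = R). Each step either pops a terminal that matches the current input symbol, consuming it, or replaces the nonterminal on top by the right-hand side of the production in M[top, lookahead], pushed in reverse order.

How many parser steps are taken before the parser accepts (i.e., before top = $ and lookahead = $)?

     Stack      Input        Action
  1  $ R        c y c c a $  expand R -> c P a
  2  $ a P c    c y c c a $  match c
  3  $ a P      y c c a $    expand P -> y c c
  4  $ a c c y  y c c a $    match y
  5  $ a c c    c c a $      match c
  6  $ a c      c a $        match c
  7  $ a        a $          match a
Accept reached after 7 steps.

7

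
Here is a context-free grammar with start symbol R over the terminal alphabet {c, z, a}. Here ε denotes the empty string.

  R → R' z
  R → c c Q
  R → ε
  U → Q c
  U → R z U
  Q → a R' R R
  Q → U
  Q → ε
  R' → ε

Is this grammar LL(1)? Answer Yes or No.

No

FIRST(R) = {ε, c, z}
FIRST(U) = {a, c, z}
FIRST(Q) = {ε, a, c, z}
FIRST(R') = {ε}
FOLLOW(R) = {$, c, z}
FOLLOW(U) = {$, c, z}
FOLLOW(Q) = {$, c, z}
FOLLOW(R') = {$, c, z}
Cell M[Q, a] receives both Q → a R' R R and Q → U — the grammar is not LL(1).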